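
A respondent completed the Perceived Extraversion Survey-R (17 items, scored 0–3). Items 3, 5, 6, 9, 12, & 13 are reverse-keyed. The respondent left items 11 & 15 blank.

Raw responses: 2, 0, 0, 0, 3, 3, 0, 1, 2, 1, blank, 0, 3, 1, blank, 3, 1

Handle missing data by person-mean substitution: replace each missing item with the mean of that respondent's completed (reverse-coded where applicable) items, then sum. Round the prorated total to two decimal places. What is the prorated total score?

18.13

Reverse-coded (reverse-coded value = 3 − response):
  item 3: 3 − 0 = 3
  item 5: 3 − 3 = 0
  item 6: 3 − 3 = 0
  item 9: 3 − 2 = 1
  item 12: 3 − 0 = 3
  item 13: 3 − 3 = 0
Completed scored items (15 of 17): 2, 0, 3, 0, 0, 0, 0, 1, 1, 1, 3, 0, 1, 3, 1; sum = 16.
Person mean = 16 / 15 ≈ 1.0667
Prorated total = (16 / 15) × 17 = 18.13 (to 2 dp)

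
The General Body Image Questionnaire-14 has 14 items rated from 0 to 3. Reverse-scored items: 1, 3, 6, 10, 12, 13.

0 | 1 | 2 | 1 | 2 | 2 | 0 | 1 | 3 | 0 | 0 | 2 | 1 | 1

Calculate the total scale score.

Reversing items 1, 3, 6, 10, 12 and 13 with 3 − raw:
Total = (3−0) + 1 + (3−2) + 1 + 2 + (3−2) + 0 + 1 + 3 + (3−0) + 0 + (3−2) + (3−1) + 1
      = 3 + 1 + 1 + 1 + 2 + 1 + 0 + 1 + 3 + 3 + 0 + 1 + 2 + 1 = 20

20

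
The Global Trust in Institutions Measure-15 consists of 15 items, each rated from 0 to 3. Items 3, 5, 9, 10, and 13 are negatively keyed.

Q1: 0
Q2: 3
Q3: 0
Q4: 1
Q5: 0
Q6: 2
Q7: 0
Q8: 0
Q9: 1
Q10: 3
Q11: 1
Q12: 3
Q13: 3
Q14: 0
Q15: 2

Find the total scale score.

Apply reverse scoring (on a 0–3 scale, reversed = 3 − raw):
  item 3: 3 − 0 = 3
  item 5: 3 − 0 = 3
  item 9: 3 − 1 = 2
  item 10: 3 − 3 = 0
  item 13: 3 − 3 = 0
Scored items: 0, 3, 3, 1, 3, 2, 0, 0, 2, 0, 1, 3, 0, 0, 2
Total = 0 + 3 + 3 + 1 + 3 + 2 + 0 + 0 + 2 + 0 + 1 + 3 + 0 + 0 + 2 = 20

20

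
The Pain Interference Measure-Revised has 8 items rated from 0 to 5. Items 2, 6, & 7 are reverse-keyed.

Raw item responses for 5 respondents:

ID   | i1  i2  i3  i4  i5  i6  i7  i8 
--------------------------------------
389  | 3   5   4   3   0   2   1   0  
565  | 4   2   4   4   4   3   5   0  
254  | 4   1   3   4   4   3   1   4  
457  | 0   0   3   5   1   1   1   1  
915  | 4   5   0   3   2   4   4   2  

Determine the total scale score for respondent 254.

29

Respondent 254 raw: 4, 1, 3, 4, 4, 3, 1, 4.
Reverse-coded (on a 0–5 scale, reversed = 5 − raw):
  item 1: 4
  item 2: 5 − 1 = 4
  item 3: 3
  item 4: 4
  item 5: 4
  item 6: 5 − 3 = 2
  item 7: 5 − 1 = 4
  item 8: 4
Sum = 4 + 4 + 3 + 4 + 4 + 2 + 4 + 4 = 29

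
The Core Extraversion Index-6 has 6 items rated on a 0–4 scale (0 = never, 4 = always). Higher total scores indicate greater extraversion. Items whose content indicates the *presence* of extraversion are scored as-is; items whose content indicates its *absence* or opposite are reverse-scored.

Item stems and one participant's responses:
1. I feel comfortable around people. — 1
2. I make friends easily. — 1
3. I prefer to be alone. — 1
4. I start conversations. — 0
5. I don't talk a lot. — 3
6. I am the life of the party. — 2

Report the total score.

8

Items 3, 5 describe the absence/opposite of extraversion → reverse-score.
reverse-coded value = 4 − response.
  item 1: 1
  item 2: 1
  item 3: 4 − 1 = 3
  item 4: 0
  item 5: 4 − 3 = 1
  item 6: 2
Total = 1 + 1 + 3 + 0 + 1 + 2 = 8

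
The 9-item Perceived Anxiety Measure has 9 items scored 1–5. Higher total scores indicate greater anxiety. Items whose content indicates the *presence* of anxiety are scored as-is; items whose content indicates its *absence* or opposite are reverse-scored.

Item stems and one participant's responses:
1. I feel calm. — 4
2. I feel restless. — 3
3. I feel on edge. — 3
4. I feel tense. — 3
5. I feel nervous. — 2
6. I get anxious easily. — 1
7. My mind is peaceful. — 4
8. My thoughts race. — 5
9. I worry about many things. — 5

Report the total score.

Items 1, 7 describe the absence/opposite of anxiety → reverse-score.
reverse-coded value = 6 − response.
  item 1: 6 − 4 = 2
  item 2: 3
  item 3: 3
  item 4: 3
  item 5: 2
  item 6: 1
  item 7: 6 − 4 = 2
  item 8: 5
  item 9: 5
Total = 2 + 3 + 3 + 3 + 2 + 1 + 2 + 5 + 5 = 26

26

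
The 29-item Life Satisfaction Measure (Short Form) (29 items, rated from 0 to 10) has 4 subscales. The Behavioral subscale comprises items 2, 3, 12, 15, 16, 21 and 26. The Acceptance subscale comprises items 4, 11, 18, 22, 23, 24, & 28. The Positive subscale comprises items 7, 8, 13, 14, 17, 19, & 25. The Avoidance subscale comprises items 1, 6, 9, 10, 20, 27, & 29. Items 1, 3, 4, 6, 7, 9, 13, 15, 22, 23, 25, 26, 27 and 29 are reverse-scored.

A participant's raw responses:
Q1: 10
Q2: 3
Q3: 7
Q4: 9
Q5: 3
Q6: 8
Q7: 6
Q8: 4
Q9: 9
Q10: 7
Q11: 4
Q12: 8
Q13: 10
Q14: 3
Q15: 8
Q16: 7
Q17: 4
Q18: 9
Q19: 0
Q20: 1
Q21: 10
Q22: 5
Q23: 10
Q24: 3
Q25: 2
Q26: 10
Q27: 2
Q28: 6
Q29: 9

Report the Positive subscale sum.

Positive items: 7, 8, 13, 14, 17, 19, 25.
Of these, items 7, 13 and 25 are reverse-scored; reversed = (0+10) − raw = 10 − raw.
  item 7: 10 − 6 = 4
  item 8: 4
  item 13: 10 − 10 = 0
  item 14: 3
  item 17: 4
  item 19: 0
  item 25: 10 − 2 = 8
Sum = 4 + 4 + 0 + 3 + 4 + 0 + 8 = 23

23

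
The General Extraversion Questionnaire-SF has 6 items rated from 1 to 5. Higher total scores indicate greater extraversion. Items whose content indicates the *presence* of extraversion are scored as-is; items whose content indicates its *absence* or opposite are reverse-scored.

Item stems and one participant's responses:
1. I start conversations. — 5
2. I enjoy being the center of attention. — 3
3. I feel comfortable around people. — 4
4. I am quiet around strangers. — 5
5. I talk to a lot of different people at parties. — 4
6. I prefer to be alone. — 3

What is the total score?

20

Items 4, 6 describe the absence/opposite of extraversion → reverse-score.
reversed = (1+5) − raw = 6 − raw.
  item 1: 5
  item 2: 3
  item 3: 4
  item 4: 6 − 5 = 1
  item 5: 4
  item 6: 6 − 3 = 3
Total = 5 + 3 + 4 + 1 + 4 + 3 = 20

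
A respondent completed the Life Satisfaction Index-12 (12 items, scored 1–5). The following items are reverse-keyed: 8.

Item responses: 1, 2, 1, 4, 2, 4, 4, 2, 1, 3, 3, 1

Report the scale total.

Reverse-coded items (on a 1–5 scale, reversed = 6 − raw):
  item 8: 6 − 2 = 4
Scored responses: 1, 2, 1, 4, 2, 4, 4, 4, 1, 3, 3, 1
Total = 1 + 2 + 1 + 4 + 2 + 4 + 4 + 4 + 1 + 3 + 3 + 1 = 30

30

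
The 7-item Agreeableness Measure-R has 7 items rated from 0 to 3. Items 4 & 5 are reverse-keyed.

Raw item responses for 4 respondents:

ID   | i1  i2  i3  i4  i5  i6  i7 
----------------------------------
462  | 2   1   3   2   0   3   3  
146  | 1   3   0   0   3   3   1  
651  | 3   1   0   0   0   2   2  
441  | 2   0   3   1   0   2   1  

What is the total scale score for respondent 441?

13

Respondent 441 raw: 2, 0, 3, 1, 0, 2, 1.
Reverse-coded (on a 0–3 scale, reversed = 3 − raw):
  item 1: 2
  item 2: 0
  item 3: 3
  item 4: 3 − 1 = 2
  item 5: 3 − 0 = 3
  item 6: 2
  item 7: 1
Sum = 2 + 0 + 3 + 2 + 3 + 2 + 1 = 13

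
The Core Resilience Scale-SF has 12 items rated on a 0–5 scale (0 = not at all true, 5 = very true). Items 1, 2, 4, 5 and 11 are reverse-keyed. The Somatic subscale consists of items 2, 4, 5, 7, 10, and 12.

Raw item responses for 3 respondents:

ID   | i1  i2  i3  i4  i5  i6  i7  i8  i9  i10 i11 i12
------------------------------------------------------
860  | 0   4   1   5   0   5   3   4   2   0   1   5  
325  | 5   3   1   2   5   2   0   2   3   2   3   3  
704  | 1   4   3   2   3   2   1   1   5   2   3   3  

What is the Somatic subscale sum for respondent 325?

Respondent 325 raw: 5, 3, 1, 2, 5, 2, 0, 2, 3, 2, 3, 3.
Somatic items: 2, 4, 5, 7, 10, 12.
Reverse-coded (reverse-coded value = 5 − response):
  item 2: 5 − 3 = 2
  item 4: 5 − 2 = 3
  item 5: 5 − 5 = 0
  item 7: 0
  item 10: 2
  item 12: 3
Sum = 2 + 3 + 0 + 0 + 2 + 3 = 10

10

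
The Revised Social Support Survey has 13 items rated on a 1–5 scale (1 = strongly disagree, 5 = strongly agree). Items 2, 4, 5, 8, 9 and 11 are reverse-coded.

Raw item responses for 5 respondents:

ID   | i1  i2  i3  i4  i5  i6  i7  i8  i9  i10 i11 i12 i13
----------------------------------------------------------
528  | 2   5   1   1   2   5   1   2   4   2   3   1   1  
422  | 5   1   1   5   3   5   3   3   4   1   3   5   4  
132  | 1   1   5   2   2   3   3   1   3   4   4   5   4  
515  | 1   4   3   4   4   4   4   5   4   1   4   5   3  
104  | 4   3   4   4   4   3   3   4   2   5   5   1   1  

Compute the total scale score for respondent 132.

Respondent 132 raw: 1, 1, 5, 2, 2, 3, 3, 1, 3, 4, 4, 5, 4.
Reverse-coded (reversed = (1+5) − raw = 6 − raw):
  item 1: 1
  item 2: 6 − 1 = 5
  item 3: 5
  item 4: 6 − 2 = 4
  item 5: 6 − 2 = 4
  item 6: 3
  item 7: 3
  item 8: 6 − 1 = 5
  item 9: 6 − 3 = 3
  item 10: 4
  item 11: 6 − 4 = 2
  item 12: 5
  item 13: 4
Sum = 1 + 5 + 5 + 4 + 4 + 3 + 3 + 5 + 3 + 4 + 2 + 5 + 4 = 48

48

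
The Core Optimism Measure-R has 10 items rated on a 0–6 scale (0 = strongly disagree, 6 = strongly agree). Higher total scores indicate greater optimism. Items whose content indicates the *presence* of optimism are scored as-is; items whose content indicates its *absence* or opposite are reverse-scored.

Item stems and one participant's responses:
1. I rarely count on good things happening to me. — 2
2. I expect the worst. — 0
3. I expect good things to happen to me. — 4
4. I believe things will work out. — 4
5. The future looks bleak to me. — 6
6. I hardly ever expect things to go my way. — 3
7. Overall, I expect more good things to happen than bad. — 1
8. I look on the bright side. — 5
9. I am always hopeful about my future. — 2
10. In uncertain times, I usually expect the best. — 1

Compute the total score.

30

Items 1, 2, 5, 6 describe the absence/opposite of optimism → reverse-score.
on a 0–6 scale, reversed = 6 − raw.
  item 1: 6 − 2 = 4
  item 2: 6 − 0 = 6
  item 3: 4
  item 4: 4
  item 5: 6 − 6 = 0
  item 6: 6 − 3 = 3
  item 7: 1
  item 8: 5
  item 9: 2
  item 10: 1
Total = 4 + 6 + 4 + 4 + 0 + 3 + 1 + 5 + 2 + 1 = 30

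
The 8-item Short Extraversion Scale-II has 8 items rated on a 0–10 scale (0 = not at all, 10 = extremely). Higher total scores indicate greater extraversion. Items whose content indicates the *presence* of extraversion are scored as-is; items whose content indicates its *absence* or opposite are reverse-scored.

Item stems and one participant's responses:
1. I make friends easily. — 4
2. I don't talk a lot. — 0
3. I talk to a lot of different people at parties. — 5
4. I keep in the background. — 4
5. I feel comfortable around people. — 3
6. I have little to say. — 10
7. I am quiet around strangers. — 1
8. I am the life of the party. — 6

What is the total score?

Items 2, 4, 6, 7 describe the absence/opposite of extraversion → reverse-score.
reverse-coded value = 10 − response.
  item 1: 4
  item 2: 10 − 0 = 10
  item 3: 5
  item 4: 10 − 4 = 6
  item 5: 3
  item 6: 10 − 10 = 0
  item 7: 10 − 1 = 9
  item 8: 6
Total = 4 + 10 + 5 + 6 + 3 + 0 + 9 + 6 = 43

43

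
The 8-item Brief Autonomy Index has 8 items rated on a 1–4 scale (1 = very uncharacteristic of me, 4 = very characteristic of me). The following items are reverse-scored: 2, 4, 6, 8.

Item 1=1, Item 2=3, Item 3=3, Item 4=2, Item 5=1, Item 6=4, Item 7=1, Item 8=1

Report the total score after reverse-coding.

Reversing items 2, 4, 6, & 8 with 5 − raw:
Total = 1 + (5−3) + 3 + (5−2) + 1 + (5−4) + 1 + (5−1)
      = 1 + 2 + 3 + 3 + 1 + 1 + 1 + 4 = 16

16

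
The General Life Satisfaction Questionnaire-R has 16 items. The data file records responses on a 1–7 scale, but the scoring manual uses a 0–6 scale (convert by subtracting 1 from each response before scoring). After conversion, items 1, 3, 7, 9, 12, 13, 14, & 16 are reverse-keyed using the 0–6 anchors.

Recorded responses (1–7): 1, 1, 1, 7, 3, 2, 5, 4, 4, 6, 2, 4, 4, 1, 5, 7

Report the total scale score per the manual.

Convert to 0–6: 0, 0, 0, 6, 2, 1, 4, 3, 3, 5, 1, 3, 3, 0, 4, 6
Reverse-coded (on a 0–6 scale, reversed = 6 − raw):
  item 1: 6 − 0 = 6
  item 3: 6 − 0 = 6
  item 7: 6 − 4 = 2
  item 9: 6 − 3 = 3
  item 12: 6 − 3 = 3
  item 13: 6 − 3 = 3
  item 14: 6 − 0 = 6
  item 16: 6 − 6 = 0
Scored: 6, 0, 6, 6, 2, 1, 2, 3, 3, 5, 1, 3, 3, 6, 4, 0
Total = 51

51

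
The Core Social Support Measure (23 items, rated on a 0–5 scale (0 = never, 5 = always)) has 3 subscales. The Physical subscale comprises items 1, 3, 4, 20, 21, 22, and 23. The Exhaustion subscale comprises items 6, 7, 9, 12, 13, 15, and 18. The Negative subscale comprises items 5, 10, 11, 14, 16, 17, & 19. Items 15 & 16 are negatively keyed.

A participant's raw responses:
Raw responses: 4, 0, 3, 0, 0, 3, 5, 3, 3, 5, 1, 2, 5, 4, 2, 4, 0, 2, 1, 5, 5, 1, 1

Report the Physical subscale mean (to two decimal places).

Physical items: 1, 3, 4, 20, 21, 22, 23.
  item 1: 4
  item 3: 3
  item 4: 0
  item 20: 5
  item 21: 5
  item 22: 1
  item 23: 1
Sum = 4 + 3 + 0 + 5 + 5 + 1 + 1 = 19
Mean = 19 / 7 = 2.71

2.71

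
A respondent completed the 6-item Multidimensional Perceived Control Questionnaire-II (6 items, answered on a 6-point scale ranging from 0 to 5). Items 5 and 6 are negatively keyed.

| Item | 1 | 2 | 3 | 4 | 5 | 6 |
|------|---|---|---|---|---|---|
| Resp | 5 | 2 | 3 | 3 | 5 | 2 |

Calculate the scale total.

16

Apply reverse scoring (reversed = (0+5) − raw = 5 − raw):
  item 5: 5 − 5 = 0
  item 6: 5 − 2 = 3
Scored responses: 5, 2, 3, 3, 0, 3
Total = 5 + 2 + 3 + 3 + 0 + 3 = 16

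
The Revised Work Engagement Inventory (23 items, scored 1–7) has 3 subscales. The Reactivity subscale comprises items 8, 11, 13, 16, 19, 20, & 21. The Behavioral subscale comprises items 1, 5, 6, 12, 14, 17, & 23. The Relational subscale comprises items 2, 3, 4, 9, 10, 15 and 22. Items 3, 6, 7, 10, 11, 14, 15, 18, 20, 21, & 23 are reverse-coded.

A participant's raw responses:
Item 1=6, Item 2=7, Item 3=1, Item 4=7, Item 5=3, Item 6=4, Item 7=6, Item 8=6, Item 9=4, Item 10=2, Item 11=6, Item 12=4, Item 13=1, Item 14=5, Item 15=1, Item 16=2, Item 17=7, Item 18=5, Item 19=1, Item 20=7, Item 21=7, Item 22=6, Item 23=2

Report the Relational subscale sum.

44

Relational items: 2, 3, 4, 9, 10, 15, 22.
Of these, items 3, 10, & 15 are reverse-coded; on a 1–7 scale, reversed = 8 − raw.
  item 2: 7
  item 3: 8 − 1 = 7
  item 4: 7
  item 9: 4
  item 10: 8 − 2 = 6
  item 15: 8 − 1 = 7
  item 22: 6
Sum = 7 + 7 + 7 + 4 + 6 + 7 + 6 = 44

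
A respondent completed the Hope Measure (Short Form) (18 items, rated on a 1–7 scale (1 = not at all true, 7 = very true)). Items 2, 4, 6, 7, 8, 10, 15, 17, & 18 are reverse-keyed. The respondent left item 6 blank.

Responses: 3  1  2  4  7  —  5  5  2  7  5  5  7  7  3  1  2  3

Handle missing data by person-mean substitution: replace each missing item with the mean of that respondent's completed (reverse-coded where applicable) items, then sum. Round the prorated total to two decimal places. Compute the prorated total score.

Reverse-coded (reversed = (1+7) − raw = 8 − raw):
  item 2: 8 − 1 = 7
  item 4: 8 − 4 = 4
  item 7: 8 − 5 = 3
  item 8: 8 − 5 = 3
  item 10: 8 − 7 = 1
  item 15: 8 − 3 = 5
  item 17: 8 − 2 = 6
  item 18: 8 − 3 = 5
Completed scored items (17 of 18): 3, 7, 2, 4, 7, 3, 3, 2, 1, 5, 5, 7, 7, 5, 1, 6, 5; sum = 73.
Person mean = 73 / 17 ≈ 4.2941
Prorated total = (73 / 17) × 18 = 77.29 (to 2 dp)

77.29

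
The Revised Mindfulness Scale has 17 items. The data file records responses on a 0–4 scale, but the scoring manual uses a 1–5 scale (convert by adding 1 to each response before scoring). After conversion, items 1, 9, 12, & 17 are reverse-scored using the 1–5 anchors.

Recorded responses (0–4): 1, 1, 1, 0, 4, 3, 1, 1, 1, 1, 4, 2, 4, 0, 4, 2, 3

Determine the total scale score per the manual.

Convert to 1–5: 2, 2, 2, 1, 5, 4, 2, 2, 2, 2, 5, 3, 5, 1, 5, 3, 4
Reverse-coded (reversed = (1+5) − raw = 6 − raw):
  item 1: 6 − 2 = 4
  item 9: 6 − 2 = 4
  item 12: 6 − 3 = 3
  item 17: 6 − 4 = 2
Scored: 4, 2, 2, 1, 5, 4, 2, 2, 4, 2, 5, 3, 5, 1, 5, 3, 2
Total = 52

52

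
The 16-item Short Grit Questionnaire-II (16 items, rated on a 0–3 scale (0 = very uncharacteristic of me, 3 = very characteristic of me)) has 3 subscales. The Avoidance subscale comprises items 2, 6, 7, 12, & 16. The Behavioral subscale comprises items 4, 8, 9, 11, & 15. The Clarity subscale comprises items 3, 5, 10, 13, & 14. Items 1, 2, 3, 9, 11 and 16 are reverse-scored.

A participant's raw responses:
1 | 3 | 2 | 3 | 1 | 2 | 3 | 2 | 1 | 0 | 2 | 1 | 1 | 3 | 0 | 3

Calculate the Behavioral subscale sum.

Behavioral items: 4, 8, 9, 11, 15.
Of these, items 9 & 11 are reverse-scored; reverse-coded value = 3 − response.
  item 4: 3
  item 8: 2
  item 9: 3 − 1 = 2
  item 11: 3 − 2 = 1
  item 15: 0
Sum = 3 + 2 + 2 + 1 + 0 = 8

8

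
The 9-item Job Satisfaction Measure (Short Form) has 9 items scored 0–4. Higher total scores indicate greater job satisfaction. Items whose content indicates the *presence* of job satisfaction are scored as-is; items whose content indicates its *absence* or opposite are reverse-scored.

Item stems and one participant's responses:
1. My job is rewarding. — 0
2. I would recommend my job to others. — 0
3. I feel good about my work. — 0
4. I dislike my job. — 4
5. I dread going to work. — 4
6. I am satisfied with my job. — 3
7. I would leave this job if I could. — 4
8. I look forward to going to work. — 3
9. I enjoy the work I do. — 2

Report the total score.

8

Items 4, 5, 7 describe the absence/opposite of job satisfaction → reverse-score.
on a 0–4 scale, reversed = 4 − raw.
  item 1: 0
  item 2: 0
  item 3: 0
  item 4: 4 − 4 = 0
  item 5: 4 − 4 = 0
  item 6: 3
  item 7: 4 − 4 = 0
  item 8: 3
  item 9: 2
Total = 0 + 0 + 0 + 0 + 0 + 3 + 0 + 3 + 2 = 8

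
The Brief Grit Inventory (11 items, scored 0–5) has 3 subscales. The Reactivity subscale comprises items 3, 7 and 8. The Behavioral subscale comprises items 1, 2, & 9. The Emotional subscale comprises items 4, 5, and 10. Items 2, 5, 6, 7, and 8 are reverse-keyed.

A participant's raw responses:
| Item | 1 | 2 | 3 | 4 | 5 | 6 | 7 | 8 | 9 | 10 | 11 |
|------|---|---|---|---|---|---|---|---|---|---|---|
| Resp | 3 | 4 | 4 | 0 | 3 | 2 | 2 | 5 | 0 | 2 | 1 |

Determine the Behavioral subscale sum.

4

Behavioral items: 1, 2, 9.
Of these, item 2 is reverse-keyed; on a 0–5 scale, reversed = 5 − raw.
  item 1: 3
  item 2: 5 − 4 = 1
  item 9: 0
Sum = 3 + 1 + 0 = 4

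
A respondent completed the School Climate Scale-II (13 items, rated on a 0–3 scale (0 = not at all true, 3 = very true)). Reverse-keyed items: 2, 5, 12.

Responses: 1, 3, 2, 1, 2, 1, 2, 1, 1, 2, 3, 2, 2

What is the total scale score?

Raw sum = 23. Reverse-keyed items: 2, 5, 12; their raw sum = 7.
Each reversal replaces raw with 3 − raw, changing the total by 3 − 2·raw per item.
Total = 23 + 3·3 − 2·7 = 23 + 9 − 14 = 18

18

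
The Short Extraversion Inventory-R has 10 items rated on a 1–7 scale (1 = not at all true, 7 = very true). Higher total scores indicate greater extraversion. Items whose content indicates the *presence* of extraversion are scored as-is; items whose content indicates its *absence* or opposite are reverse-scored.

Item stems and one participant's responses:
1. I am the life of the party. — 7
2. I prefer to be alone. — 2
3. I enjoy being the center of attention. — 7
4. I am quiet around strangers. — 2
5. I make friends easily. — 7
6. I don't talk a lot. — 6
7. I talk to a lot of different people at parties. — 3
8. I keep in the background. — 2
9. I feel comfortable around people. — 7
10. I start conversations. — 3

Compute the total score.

Items 2, 4, 6, 8 describe the absence/opposite of extraversion → reverse-score.
reversed = (1+7) − raw = 8 − raw.
  item 1: 7
  item 2: 8 − 2 = 6
  item 3: 7
  item 4: 8 − 2 = 6
  item 5: 7
  item 6: 8 − 6 = 2
  item 7: 3
  item 8: 8 − 2 = 6
  item 9: 7
  item 10: 3
Total = 7 + 6 + 7 + 6 + 7 + 2 + 3 + 6 + 7 + 3 = 54

54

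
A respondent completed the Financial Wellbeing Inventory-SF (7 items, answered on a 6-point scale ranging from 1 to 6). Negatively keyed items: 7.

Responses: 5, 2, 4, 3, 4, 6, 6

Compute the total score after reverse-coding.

Raw sum = 30. Negatively keyed items: 7; their raw sum = 6.
Each reversal replaces raw with 7 − raw, changing the total by 7 − 2·raw per item.
Total = 30 + 1·7 − 2·6 = 30 + 7 − 12 = 25

25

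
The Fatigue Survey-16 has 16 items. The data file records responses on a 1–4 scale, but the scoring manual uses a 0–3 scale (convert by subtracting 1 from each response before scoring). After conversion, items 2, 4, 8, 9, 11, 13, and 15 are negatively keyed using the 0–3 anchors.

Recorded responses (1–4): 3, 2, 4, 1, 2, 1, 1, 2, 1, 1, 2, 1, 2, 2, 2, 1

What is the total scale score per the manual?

23

Convert to 0–3: 2, 1, 3, 0, 1, 0, 0, 1, 0, 0, 1, 0, 1, 1, 1, 0
Reverse-coded (on a 0–3 scale, reversed = 3 − raw):
  item 2: 3 − 1 = 2
  item 4: 3 − 0 = 3
  item 8: 3 − 1 = 2
  item 9: 3 − 0 = 3
  item 11: 3 − 1 = 2
  item 13: 3 − 1 = 2
  item 15: 3 − 1 = 2
Scored: 2, 2, 3, 3, 1, 0, 0, 2, 3, 0, 2, 0, 2, 1, 2, 0
Total = 23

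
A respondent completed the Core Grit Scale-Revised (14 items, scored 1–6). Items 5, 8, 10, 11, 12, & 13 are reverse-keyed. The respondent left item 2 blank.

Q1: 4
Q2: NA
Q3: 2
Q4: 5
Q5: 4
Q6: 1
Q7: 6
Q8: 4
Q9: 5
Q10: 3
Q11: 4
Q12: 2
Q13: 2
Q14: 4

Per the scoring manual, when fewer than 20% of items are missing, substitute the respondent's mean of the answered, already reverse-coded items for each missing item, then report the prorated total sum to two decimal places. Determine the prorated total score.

Reverse-coded (reverse-coded value = 7 − response):
  item 5: 7 − 4 = 3
  item 8: 7 − 4 = 3
  item 10: 7 − 3 = 4
  item 11: 7 − 4 = 3
  item 12: 7 − 2 = 5
  item 13: 7 − 2 = 5
Completed scored items (13 of 14): 4, 2, 5, 3, 1, 6, 3, 5, 4, 3, 5, 5, 4; sum = 50.
Person mean = 50 / 13 ≈ 3.8462
Prorated total = (50 / 13) × 14 = 53.85 (to 2 dp)

53.85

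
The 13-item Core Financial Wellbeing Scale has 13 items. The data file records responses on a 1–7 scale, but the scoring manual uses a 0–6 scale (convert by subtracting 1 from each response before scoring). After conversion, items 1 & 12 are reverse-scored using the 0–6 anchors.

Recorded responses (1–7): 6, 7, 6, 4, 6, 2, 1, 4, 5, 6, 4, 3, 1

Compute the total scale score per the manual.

Convert to 0–6: 5, 6, 5, 3, 5, 1, 0, 3, 4, 5, 3, 2, 0
Reverse-coded (on a 0–6 scale, reversed = 6 − raw):
  item 1: 6 − 5 = 1
  item 12: 6 − 2 = 4
Scored: 1, 6, 5, 3, 5, 1, 0, 3, 4, 5, 3, 4, 0
Total = 40

40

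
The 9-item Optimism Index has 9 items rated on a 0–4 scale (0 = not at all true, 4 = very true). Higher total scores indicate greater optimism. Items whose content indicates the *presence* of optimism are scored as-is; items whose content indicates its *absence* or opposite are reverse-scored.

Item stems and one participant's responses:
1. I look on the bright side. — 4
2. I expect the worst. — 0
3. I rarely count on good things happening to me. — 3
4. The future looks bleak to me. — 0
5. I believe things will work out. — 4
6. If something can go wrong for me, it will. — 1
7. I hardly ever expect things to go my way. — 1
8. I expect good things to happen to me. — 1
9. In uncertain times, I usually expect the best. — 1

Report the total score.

Items 2, 3, 4, 6, 7 describe the absence/opposite of optimism → reverse-score.
on a 0–4 scale, reversed = 4 − raw.
  item 1: 4
  item 2: 4 − 0 = 4
  item 3: 4 − 3 = 1
  item 4: 4 − 0 = 4
  item 5: 4
  item 6: 4 − 1 = 3
  item 7: 4 − 1 = 3
  item 8: 1
  item 9: 1
Total = 4 + 4 + 1 + 4 + 4 + 3 + 3 + 1 + 1 = 25

25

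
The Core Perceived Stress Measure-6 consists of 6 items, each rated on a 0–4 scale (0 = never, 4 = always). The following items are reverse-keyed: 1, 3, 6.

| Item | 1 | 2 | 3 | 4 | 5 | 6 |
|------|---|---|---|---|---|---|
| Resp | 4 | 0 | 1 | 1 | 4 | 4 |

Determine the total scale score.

8

Reversing items 1, 3 and 6 with 4 − raw:
Total = (4−4) + 0 + (4−1) + 1 + 4 + (4−4)
      = 0 + 0 + 3 + 1 + 4 + 0 = 8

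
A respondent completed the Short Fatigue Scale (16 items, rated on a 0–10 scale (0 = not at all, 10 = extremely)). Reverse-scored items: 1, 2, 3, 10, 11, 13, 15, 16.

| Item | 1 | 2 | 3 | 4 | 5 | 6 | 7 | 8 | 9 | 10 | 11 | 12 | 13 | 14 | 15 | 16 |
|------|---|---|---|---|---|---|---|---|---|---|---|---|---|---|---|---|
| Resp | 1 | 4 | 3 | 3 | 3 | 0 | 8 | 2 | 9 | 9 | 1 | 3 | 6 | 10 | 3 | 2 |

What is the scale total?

89

Reverse-coded items (reversed = (0+10) − raw = 10 − raw):
  item 1: 10 − 1 = 9
  item 2: 10 − 4 = 6
  item 3: 10 − 3 = 7
  item 10: 10 − 9 = 1
  item 11: 10 − 1 = 9
  item 13: 10 − 6 = 4
  item 15: 10 − 3 = 7
  item 16: 10 − 2 = 8
Scored responses: 9, 6, 7, 3, 3, 0, 8, 2, 9, 1, 9, 3, 4, 10, 7, 8
Total = 9 + 6 + 7 + 3 + 3 + 0 + 8 + 2 + 9 + 1 + 9 + 3 + 4 + 10 + 7 + 8 = 89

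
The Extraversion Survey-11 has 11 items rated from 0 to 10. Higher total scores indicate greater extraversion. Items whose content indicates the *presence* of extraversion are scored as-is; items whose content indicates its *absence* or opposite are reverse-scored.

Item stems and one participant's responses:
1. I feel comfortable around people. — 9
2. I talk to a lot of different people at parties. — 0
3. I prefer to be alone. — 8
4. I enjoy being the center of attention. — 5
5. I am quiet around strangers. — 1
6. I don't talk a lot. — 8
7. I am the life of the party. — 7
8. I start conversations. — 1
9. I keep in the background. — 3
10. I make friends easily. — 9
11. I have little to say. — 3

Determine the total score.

Items 3, 5, 6, 9, 11 describe the absence/opposite of extraversion → reverse-score.
reversed = (0+10) − raw = 10 − raw.
  item 1: 9
  item 2: 0
  item 3: 10 − 8 = 2
  item 4: 5
  item 5: 10 − 1 = 9
  item 6: 10 − 8 = 2
  item 7: 7
  item 8: 1
  item 9: 10 − 3 = 7
  item 10: 9
  item 11: 10 − 3 = 7
Total = 9 + 0 + 2 + 5 + 9 + 2 + 7 + 1 + 7 + 9 + 7 = 58

58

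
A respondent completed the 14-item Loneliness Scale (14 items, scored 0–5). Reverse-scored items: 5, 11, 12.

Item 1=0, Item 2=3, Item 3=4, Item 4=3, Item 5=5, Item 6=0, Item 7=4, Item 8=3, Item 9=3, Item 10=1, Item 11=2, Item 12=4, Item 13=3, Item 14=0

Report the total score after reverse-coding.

Reversing items 5, 11, & 12 with 5 − raw:
Total = 0 + 3 + 4 + 3 + (5−5) + 0 + 4 + 3 + 3 + 1 + (5−2) + (5−4) + 3 + 0
      = 0 + 3 + 4 + 3 + 0 + 0 + 4 + 3 + 3 + 1 + 3 + 1 + 3 + 0 = 28

28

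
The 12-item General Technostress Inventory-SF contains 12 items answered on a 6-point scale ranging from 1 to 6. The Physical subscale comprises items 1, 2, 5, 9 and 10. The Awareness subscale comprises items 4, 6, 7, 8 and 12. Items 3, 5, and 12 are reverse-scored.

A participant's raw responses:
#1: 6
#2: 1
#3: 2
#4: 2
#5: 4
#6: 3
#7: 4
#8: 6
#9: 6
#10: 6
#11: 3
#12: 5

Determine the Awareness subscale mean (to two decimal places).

Awareness items: 4, 6, 7, 8, 12.
Of these, item 12 is reverse-scored; on a 1–6 scale, reversed = 7 − raw.
  item 4: 2
  item 6: 3
  item 7: 4
  item 8: 6
  item 12: 7 − 5 = 2
Sum = 2 + 3 + 4 + 6 + 2 = 17
Mean = 17 / 5 = 3.40

3.40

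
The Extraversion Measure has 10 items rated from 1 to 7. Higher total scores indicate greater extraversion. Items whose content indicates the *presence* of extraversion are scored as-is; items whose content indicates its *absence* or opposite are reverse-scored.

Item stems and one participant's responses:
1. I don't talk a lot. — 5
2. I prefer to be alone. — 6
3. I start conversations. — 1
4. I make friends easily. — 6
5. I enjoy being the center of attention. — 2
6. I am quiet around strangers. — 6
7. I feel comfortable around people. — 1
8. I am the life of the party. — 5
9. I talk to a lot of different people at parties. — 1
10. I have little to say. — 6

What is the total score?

Items 1, 2, 6, 10 describe the absence/opposite of extraversion → reverse-score.
on a 1–7 scale, reversed = 8 − raw.
  item 1: 8 − 5 = 3
  item 2: 8 − 6 = 2
  item 3: 1
  item 4: 6
  item 5: 2
  item 6: 8 − 6 = 2
  item 7: 1
  item 8: 5
  item 9: 1
  item 10: 8 − 6 = 2
Total = 3 + 2 + 1 + 6 + 2 + 2 + 1 + 5 + 1 + 2 = 25

25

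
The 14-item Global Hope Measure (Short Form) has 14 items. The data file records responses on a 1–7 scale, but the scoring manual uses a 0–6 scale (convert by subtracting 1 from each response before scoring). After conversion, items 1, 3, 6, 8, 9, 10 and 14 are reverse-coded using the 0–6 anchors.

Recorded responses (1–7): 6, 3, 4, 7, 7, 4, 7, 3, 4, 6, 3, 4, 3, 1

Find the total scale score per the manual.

48

Convert to 0–6: 5, 2, 3, 6, 6, 3, 6, 2, 3, 5, 2, 3, 2, 0
Reverse-coded (reversed = (0+6) − raw = 6 − raw):
  item 1: 6 − 5 = 1
  item 3: 6 − 3 = 3
  item 6: 6 − 3 = 3
  item 8: 6 − 2 = 4
  item 9: 6 − 3 = 3
  item 10: 6 − 5 = 1
  item 14: 6 − 0 = 6
Scored: 1, 2, 3, 6, 6, 3, 6, 4, 3, 1, 2, 3, 2, 6
Total = 48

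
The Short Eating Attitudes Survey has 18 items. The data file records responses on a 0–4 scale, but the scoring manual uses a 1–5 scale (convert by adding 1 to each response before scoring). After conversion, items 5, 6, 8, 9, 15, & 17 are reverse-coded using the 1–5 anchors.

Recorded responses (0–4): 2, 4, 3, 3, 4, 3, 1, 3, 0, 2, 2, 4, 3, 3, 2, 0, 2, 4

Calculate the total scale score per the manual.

59

Convert to 1–5: 3, 5, 4, 4, 5, 4, 2, 4, 1, 3, 3, 5, 4, 4, 3, 1, 3, 5
Reverse-coded (reversed = (1+5) − raw = 6 − raw):
  item 5: 6 − 5 = 1
  item 6: 6 − 4 = 2
  item 8: 6 − 4 = 2
  item 9: 6 − 1 = 5
  item 15: 6 − 3 = 3
  item 17: 6 − 3 = 3
Scored: 3, 5, 4, 4, 1, 2, 2, 2, 5, 3, 3, 5, 4, 4, 3, 1, 3, 5
Total = 59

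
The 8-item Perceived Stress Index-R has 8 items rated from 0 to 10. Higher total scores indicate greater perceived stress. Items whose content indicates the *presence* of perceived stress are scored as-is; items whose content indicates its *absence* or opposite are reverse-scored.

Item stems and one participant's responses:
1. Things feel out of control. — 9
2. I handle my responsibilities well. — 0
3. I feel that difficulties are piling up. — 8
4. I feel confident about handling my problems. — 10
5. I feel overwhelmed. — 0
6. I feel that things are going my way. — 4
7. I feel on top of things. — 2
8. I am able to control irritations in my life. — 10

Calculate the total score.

41

Items 2, 4, 6, 7, 8 describe the absence/opposite of perceived stress → reverse-score.
reverse-coded value = 10 − response.
  item 1: 9
  item 2: 10 − 0 = 10
  item 3: 8
  item 4: 10 − 10 = 0
  item 5: 0
  item 6: 10 − 4 = 6
  item 7: 10 − 2 = 8
  item 8: 10 − 10 = 0
Total = 9 + 10 + 8 + 0 + 0 + 6 + 8 + 0 = 41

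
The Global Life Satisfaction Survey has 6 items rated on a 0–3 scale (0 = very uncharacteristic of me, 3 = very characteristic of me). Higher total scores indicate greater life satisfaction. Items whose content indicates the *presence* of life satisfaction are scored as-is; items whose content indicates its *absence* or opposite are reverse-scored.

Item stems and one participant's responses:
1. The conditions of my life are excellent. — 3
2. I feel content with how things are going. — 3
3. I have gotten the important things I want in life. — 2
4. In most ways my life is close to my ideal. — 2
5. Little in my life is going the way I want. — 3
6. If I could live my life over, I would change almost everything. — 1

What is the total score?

12

Items 5, 6 describe the absence/opposite of life satisfaction → reverse-score.
reverse-coded value = 3 − response.
  item 1: 3
  item 2: 3
  item 3: 2
  item 4: 2
  item 5: 3 − 3 = 0
  item 6: 3 − 1 = 2
Total = 3 + 3 + 2 + 2 + 0 + 2 = 12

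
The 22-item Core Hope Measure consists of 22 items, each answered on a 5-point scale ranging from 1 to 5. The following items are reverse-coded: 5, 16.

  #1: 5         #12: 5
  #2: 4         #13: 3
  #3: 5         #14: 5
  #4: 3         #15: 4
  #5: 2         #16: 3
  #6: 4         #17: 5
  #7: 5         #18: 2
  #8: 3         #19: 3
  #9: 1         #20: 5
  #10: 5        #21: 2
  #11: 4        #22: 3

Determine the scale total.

Reverse-coded items (reverse-coded value = 6 − response):
  item 5: 6 − 2 = 4
  item 16: 6 − 3 = 3
Scored responses: 5, 4, 5, 3, 4, 4, 5, 3, 1, 5, 4, 5, 3, 5, 4, 3, 5, 2, 3, 5, 2, 3
Total = 5 + 4 + 5 + 3 + 4 + 4 + 5 + 3 + 1 + 5 + 4 + 5 + 3 + 5 + 4 + 3 + 5 + 2 + 3 + 5 + 2 + 3 = 83

83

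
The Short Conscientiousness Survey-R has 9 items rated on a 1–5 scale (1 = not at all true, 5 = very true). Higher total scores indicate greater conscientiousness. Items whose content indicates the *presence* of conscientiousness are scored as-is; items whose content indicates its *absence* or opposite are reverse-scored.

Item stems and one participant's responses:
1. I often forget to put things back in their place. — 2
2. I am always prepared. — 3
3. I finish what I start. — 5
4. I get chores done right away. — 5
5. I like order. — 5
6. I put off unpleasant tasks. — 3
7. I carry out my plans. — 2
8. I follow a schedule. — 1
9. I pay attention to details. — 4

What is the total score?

Items 1, 6 describe the absence/opposite of conscientiousness → reverse-score.
reversed = (1+5) − raw = 6 − raw.
  item 1: 6 − 2 = 4
  item 2: 3
  item 3: 5
  item 4: 5
  item 5: 5
  item 6: 6 − 3 = 3
  item 7: 2
  item 8: 1
  item 9: 4
Total = 4 + 3 + 5 + 5 + 5 + 3 + 2 + 1 + 4 = 32

32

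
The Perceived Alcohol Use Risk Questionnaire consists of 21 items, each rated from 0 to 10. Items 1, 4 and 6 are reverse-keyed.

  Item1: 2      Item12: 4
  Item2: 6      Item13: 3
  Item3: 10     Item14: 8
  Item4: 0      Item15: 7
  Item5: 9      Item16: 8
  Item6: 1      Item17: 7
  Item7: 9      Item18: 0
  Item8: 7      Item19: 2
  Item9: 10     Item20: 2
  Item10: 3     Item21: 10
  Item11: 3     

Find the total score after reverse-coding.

135

Reverse-coded items (on a 0–10 scale, reversed = 10 − raw):
  item 1: 10 − 2 = 8
  item 4: 10 − 0 = 10
  item 6: 10 − 1 = 9
Scored items: 8, 6, 10, 10, 9, 9, 9, 7, 10, 3, 3, 4, 3, 8, 7, 8, 7, 0, 2, 2, 10
Total = 8 + 6 + 10 + 10 + 9 + 9 + 9 + 7 + 10 + 3 + 3 + 4 + 3 + 8 + 7 + 8 + 7 + 0 + 2 + 2 + 10 = 135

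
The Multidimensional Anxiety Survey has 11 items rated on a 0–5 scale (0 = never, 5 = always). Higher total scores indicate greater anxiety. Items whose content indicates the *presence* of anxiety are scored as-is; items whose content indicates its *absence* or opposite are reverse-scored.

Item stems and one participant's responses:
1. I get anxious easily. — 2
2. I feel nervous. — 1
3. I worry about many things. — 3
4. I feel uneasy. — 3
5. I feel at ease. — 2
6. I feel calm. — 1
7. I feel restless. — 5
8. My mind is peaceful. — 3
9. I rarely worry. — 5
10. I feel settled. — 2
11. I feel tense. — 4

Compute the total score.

30

Items 5, 6, 8, 9, 10 describe the absence/opposite of anxiety → reverse-score.
reverse-coded value = 5 − response.
  item 1: 2
  item 2: 1
  item 3: 3
  item 4: 3
  item 5: 5 − 2 = 3
  item 6: 5 − 1 = 4
  item 7: 5
  item 8: 5 − 3 = 2
  item 9: 5 − 5 = 0
  item 10: 5 − 2 = 3
  item 11: 4
Total = 2 + 1 + 3 + 3 + 3 + 4 + 5 + 2 + 0 + 3 + 4 = 30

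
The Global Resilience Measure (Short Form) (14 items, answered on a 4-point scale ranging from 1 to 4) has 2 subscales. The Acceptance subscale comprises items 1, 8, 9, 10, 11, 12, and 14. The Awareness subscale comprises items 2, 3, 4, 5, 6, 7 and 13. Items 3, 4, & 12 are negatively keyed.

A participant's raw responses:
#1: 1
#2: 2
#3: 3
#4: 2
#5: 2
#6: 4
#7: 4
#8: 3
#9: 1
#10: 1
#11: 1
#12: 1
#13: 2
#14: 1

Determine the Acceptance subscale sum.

12

Acceptance items: 1, 8, 9, 10, 11, 12, 14.
Of these, item 12 is negatively keyed; reversed = (1+4) − raw = 5 − raw.
  item 1: 1
  item 8: 3
  item 9: 1
  item 10: 1
  item 11: 1
  item 12: 5 − 1 = 4
  item 14: 1
Sum = 1 + 3 + 1 + 1 + 1 + 4 + 1 = 12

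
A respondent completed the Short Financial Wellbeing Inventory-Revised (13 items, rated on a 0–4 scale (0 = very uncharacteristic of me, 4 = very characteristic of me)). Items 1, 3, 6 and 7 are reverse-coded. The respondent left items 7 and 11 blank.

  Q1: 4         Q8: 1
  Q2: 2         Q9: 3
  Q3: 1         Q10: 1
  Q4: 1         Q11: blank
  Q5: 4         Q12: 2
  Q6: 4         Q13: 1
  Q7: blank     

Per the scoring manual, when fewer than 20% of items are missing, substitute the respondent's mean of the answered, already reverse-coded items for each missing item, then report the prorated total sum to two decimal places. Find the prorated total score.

Reverse-coded (reversed = (0+4) − raw = 4 − raw):
  item 1: 4 − 4 = 0
  item 3: 4 − 1 = 3
  item 6: 4 − 4 = 0
Completed scored items (11 of 13): 0, 2, 3, 1, 4, 0, 1, 3, 1, 2, 1; sum = 18.
Person mean = 18 / 11 ≈ 1.6364
Prorated total = (18 / 11) × 13 = 21.27 (to 2 dp)

21.27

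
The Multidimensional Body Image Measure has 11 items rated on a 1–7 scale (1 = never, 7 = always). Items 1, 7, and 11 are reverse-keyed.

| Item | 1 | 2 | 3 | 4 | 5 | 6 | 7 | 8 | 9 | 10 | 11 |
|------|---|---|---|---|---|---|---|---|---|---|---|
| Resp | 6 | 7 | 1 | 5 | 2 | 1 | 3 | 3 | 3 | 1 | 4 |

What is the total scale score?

Reversing items 1, 7, and 11 with 8 − raw:
Total = (8−6) + 7 + 1 + 5 + 2 + 1 + (8−3) + 3 + 3 + 1 + (8−4)
      = 2 + 7 + 1 + 5 + 2 + 1 + 5 + 3 + 3 + 1 + 4 = 34

34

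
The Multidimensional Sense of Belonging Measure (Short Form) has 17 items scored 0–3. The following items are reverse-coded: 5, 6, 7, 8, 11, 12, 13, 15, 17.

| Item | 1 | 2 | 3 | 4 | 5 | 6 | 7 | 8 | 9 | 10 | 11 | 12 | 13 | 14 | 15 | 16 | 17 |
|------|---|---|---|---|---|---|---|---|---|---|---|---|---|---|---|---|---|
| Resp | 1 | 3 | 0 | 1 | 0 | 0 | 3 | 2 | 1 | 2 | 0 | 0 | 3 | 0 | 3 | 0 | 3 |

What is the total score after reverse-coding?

21

Reverse-coded items use 3 − raw:
  item 5: 3 − 0 = 3
  item 6: 3 − 0 = 3
  item 7: 3 − 3 = 0
  item 8: 3 − 2 = 1
  item 11: 3 − 0 = 3
  item 12: 3 − 0 = 3
  item 13: 3 − 3 = 0
  item 15: 3 − 3 = 0
  item 17: 3 − 3 = 0
Scored items: 1, 3, 0, 1, 3, 3, 0, 1, 1, 2, 3, 3, 0, 0, 0, 0, 0
Total = 1 + 3 + 0 + 1 + 3 + 3 + 0 + 1 + 1 + 2 + 3 + 3 + 0 + 0 + 0 + 0 + 0 = 21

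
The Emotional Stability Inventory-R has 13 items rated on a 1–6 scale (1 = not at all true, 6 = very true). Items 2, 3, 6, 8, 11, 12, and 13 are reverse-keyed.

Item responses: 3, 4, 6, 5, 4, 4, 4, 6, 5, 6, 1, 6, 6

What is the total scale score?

43

Reversing items 2, 3, 6, 8, 11, 12, & 13 with 7 − raw:
Total = 3 + (7−4) + (7−6) + 5 + 4 + (7−4) + 4 + (7−6) + 5 + 6 + (7−1) + (7−6) + (7−6)
      = 3 + 3 + 1 + 5 + 4 + 3 + 4 + 1 + 5 + 6 + 6 + 1 + 1 = 43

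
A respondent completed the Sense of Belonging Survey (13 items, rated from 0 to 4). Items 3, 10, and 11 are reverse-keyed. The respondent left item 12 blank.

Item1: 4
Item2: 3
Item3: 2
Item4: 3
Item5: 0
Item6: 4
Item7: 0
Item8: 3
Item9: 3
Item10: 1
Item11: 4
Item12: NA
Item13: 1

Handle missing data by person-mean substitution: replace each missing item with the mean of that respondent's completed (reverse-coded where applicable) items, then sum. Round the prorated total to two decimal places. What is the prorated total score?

28.17

Reverse-coded (reverse-coded value = 4 − response):
  item 3: 4 − 2 = 2
  item 10: 4 − 1 = 3
  item 11: 4 − 4 = 0
Completed scored items (12 of 13): 4, 3, 2, 3, 0, 4, 0, 3, 3, 3, 0, 1; sum = 26.
Person mean = 26 / 12 ≈ 2.1667
Prorated total = (26 / 12) × 13 = 28.17 (to 2 dp)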